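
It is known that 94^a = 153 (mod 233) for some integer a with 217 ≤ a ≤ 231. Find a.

227

Compute 94^217 mod 233 = 134, then multiply by 94 repeatedly:
  94^217=134  94^218=14  94^219=151  94^220=214  94^221=78
  94^222=109  94^223=227  94^224=135  94^225=108  94^226=133
  94^227=153
Found 153 at exponent 227.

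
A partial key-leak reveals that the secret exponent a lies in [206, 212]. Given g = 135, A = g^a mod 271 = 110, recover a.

212

Compute 135^206 mod 271 = 265, then multiply by 135 repeatedly:
  135^206=265  135^207=3  135^208=134  135^209=204  135^210=169
  135^211=51  135^212=110
Found 110 at exponent 212.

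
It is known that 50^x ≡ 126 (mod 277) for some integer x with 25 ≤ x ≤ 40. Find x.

37

Compute 50^25 mod 277 = 166, then multiply by 50 repeatedly:
  50^25=166  50^26=267  50^27=54  50^28=207  50^29=101
  50^30=64  50^31=153  50^32=171  50^33=240  50^34=89
  50^35=18  50^36=69  50^37=126
Found 126 at exponent 37.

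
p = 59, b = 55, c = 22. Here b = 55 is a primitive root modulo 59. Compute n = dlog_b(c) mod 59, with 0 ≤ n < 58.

42

Baby-step giant-step with m = ceil(sqrt(58)) = 8.
Baby table (55^j mod 59 for j=0..7):
  0:1  1:55  2:16  3:54  4:20  5:38  6:25  7:18
Giant step factor: 55^(-8) ≡ 9 (mod 59).
Scan 22·9^i mod 59 for i = 0, 1, …:
  i=0: 22   i=1: 21   i=2: 12   i=3: 49
  i=4: 28   i=5: 16
Match at i=5, j=2: n = 5·8 + 2 = 42.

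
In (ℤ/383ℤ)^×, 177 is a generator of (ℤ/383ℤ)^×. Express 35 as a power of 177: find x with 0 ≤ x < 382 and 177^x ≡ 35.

59

Baby-step giant-step with m = ceil(sqrt(382)) = 20.
Baby table (177^j mod 383 for j=0..19):
  0:1  1:177  2:306  3:159  4:184  5:13  6:3  7:148
  8:152  9:94  10:169  11:39  12:9  13:61  14:73  15:282
  16:124  17:117  18:27  19:183
Giant step factor: 177^(-20) ≡ 7 (mod 383).
Scan 35·7^i mod 383 for i = 0, 1, …:
  i=0: 35   i=1: 245   i=2: 183
Match at i=2, j=19: x = 2·20 + 19 = 59.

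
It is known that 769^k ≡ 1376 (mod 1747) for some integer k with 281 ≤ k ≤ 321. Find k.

291

Compute 769^281 mod 1747 = 1123, then multiply by 769 repeatedly:
  769^281=1123  769^282=569  769^283=811  769^284=1727  769^285=343
  769^286=1717  769^287=1388  769^288=1702  769^289=335  769^290=806
  769^291=1376
Found 1376 at exponent 291.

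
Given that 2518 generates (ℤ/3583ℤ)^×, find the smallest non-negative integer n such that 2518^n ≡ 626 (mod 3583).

Baby-step giant-step with m = ceil(sqrt(3582)) = 60.
Baby table (2518^j mod 3583 for j=0..59):
  0:1  1:2518  2:1997  3:1497  4:130  5:1287  6:1634  7:1128
  8:2568  9:2492  10:1023  11:3320  12:621  13:1490  14:419  15:1640
  16:1904  17:218  18:725  19:1803  20:293  21:3259  22:1092  23:1495
  24:2260  25:876  26:2223  27:868  28:3577  29:2807  30:2350  31:1767
  32:2803  33:3027  34:945  35:398  36:2507  37:2963  38:1028  39:1578
  40:3440  41:1809  42:1069  43:909  44:2908  45:2275  46:2816  47:3514
  48:1825  49:1944  50:614  51:1779  52:772  53:1910  54:994  55:1958
  56:36  57:1073  58:232  59:147
Giant step factor: 2518^(-60) ≡ 454 (mod 3583).
Scan 626·454^i mod 3583 for i = 0, 1, …:
  i=0: 626   i=1: 1147   i=2: 1203   i=3: 1546
  i=4: 3199   i=5: 1231   i=6: 3509   i=7: 2234
  i=8: 247   i=9: 1065     …   i=37: 1296
  i=38: 772
Match at i=38, j=52: n = 38·60 + 52 = 2332.

2332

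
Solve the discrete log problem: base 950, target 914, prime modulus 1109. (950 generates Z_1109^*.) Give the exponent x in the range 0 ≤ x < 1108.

399

Baby-step giant-step with m = ceil(sqrt(1108)) = 34.
Baby table (950^j mod 1109 for j=0..33):
  0:1  1:950  2:883  3:446  4:62  5:123  6:405  7:1036
  8:517  9:972  10:712  11:1019  12:1002  13:378  14:893  15:1074
  16:20  17:147  18:1025  19:48  20:131  21:242  22:337  23:758
  24:359  25:587  26:932  27:418  28:78  29:906  30:116  31:409
  32:400  33:722
Giant step factor: 950^(-34) ≡ 336 (mod 1109).
Scan 914·336^i mod 1109 for i = 0, 1, …:
  i=0: 914   i=1: 1020   i=2: 39   i=3: 905
  i=4: 214   i=5: 928   i=6: 179   i=7: 258
  i=8: 186   i=9: 392   i=10: 850   i=11: 587
Match at i=11, j=25: x = 11·34 + 25 = 399.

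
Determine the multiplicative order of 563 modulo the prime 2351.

2350

The order of 563 must divide p − 1 = 2350 = 2 · 5^2 · 47.
Divisors: 1, 2, 5, 10, 25, 47, 50, 94, 235, 470, 1175, 2350.
Check each in increasing order: 563^1 ≡ 563;  563^2 ≡ 1935;  563^5 ≡ 386;  563^10 ≡ 883;  563^25 ≡ 1391;  563^47 ≡ 369;  563^50 ≡ 8;  563^94 ≡ 2154;  563^235 ≡ 580;  563^470 ≡ 207;  563^1175 ≡ 2350;  563^2350 ≡ 1.
Smallest exponent giving 1 is 2350.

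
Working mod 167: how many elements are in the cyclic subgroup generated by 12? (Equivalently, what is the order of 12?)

The order of 12 must divide p − 1 = 166 = 2 · 83.
Divisors: 1, 2, 83, 166.
Check each in increasing order: 12^1 ≡ 12;  12^2 ≡ 144;  12^83 ≡ 1.
Smallest exponent giving 1 is 83.

83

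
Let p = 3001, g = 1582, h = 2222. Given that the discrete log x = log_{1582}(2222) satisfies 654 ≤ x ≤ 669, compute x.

Compute 1582^654 mod 3001 = 1766, then multiply by 1582 repeatedly:
  1582^654=1766  1582^655=2882  1582^656=805  1582^657=1086  1582^658=1480
  1582^659=580  1582^660=2255  1582^661=2222
Found 2222 at exponent 661.

661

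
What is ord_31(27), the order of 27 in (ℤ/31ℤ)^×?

The order of 27 must divide p − 1 = 30 = 2 · 3 · 5.
Divisors: 1, 2, 3, 5, 6, 10, 15, 30.
Check each in increasing order: 27^1 ≡ 27;  27^2 ≡ 16;  27^3 ≡ 29;  27^5 ≡ 30;  27^6 ≡ 4;  27^10 ≡ 1.
Smallest exponent giving 1 is 10.

10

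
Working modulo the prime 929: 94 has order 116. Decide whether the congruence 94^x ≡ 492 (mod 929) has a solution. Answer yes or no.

yes

492 ∈ ⟨94⟩ iff 492^116 ≡ 1 (mod 929), since |⟨94⟩| = 116.
492^116 mod 929 = 1.
Since 1 = 1, 492 lies in the subgroup.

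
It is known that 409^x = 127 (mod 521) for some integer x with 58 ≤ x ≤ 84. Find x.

Compute 409^58 mod 521 = 45, then multiply by 409 repeatedly:
  409^58=45  409^59=170  409^60=237  409^61=27  409^62=102
  409^63=38  409^64=433  409^65=478  409^66=127
Found 127 at exponent 66.

66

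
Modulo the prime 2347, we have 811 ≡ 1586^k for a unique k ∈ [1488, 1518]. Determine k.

Compute 1586^1488 mod 2347 = 26, then multiply by 1586 repeatedly:
  1586^1488=26  1586^1489=1337  1586^1490=1141  1586^1491=89  1586^1492=334
  1586^1493=1649  1586^1494=756  1586^1495=2046  1586^1496=1402  1586^1497=963
  1586^1498=1768  1586^1499=1730  1586^1500=137  1586^1501=1358  1586^1502=1589
  1586^1503=1823  1586^1504=2121  1586^1505=655  1586^1506=1456  1586^1507=2115
  1586^1508=527  1586^1509=290  1586^1510=2275  1586^1511=811
Found 811 at exponent 1511.

1511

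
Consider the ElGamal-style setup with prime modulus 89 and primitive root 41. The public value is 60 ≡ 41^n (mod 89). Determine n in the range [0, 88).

Baby-step giant-step with m = ceil(sqrt(88)) = 10.
Baby table (41^j mod 89 for j=0..9):
  0:1  1:41  2:79  3:35  4:11  5:6  6:68  7:29
  8:32  9:66
Giant step factor: 41^(-10) ≡ 47 (mod 89).
Scan 60·47^i mod 89 for i = 0, 1, …:
  i=0: 60   i=1: 61   i=2: 19   i=3: 3
  i=4: 52   i=5: 41
Match at i=5, j=1: n = 5·10 + 1 = 51.

51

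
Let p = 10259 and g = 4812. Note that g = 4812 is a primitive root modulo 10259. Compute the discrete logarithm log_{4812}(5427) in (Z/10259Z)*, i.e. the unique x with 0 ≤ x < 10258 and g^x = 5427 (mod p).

2016

Baby-step giant-step with m = ceil(sqrt(10258)) = 102.
Baby table (4812^j mod 10259 for j=0..101):
  0:1  1:4812  2:781  3:3378  4:4680  5:1655  6:2876  7:10180
  8:9694  9:10114  10:10131  11:9863  12:2622  13:8753  14:6241  15:3599
  16:1196  17:10112  18:507  19:8301  20:6125  21:9652  22:2931  23:8106
  24:1354  25:983  26:797  27:8557  28:6917  29:4408  30:5943  31:5883
  32:4415  33:8850  34:1091  35:7543  36:574  37:2417  38:7157  39:21
  40:8721  41:6142  42:9384  43:5949  44:3978  45:9101  46:8600  47:8653
  48:7214  49:7571  50:1943  51:3767  52:9410  53:7953  54:3766  55:4598
  56:7172  57:388  58:10177  59:5517  60:7771  61:10256  62:6082  63:7916
  64:125  65:6478  66:5294  67:1631  68:237  69:1695  70:435  71:384
  72:1188  73:2393  74:4518  75:1795  76:9721  77:6671  78:441  79:8738
  80:5874  81:2143  82:1821  83:1466  84:6459  85:6197  86:7310  87:7868
  88:5106  89:10026  90:7294  91:2689  92:2869  93:7273  94:4227  95:6986
  96:8148  97:8537  98:3008  99:9306  100:10196  101:4614
Giant step factor: 4812^(-102) ≡ 6380 (mod 10259).
Scan 5427·6380^i mod 10259 for i = 0, 1, …:
  i=0: 5427   i=1: 135   i=2: 9803   i=3: 4276
  i=4: 2199   i=5: 5567   i=6: 802   i=7: 7778
  i=8: 857   i=9: 9872     …   i=18: 9521
  i=19: 441
Match at i=19, j=78: x = 19·102 + 78 = 2016.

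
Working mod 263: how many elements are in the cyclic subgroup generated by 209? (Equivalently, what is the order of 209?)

The order of 209 must divide p − 1 = 262 = 2 · 131.
Divisors: 1, 2, 131, 262.
Check each in increasing order: 209^1 ≡ 209;  209^2 ≡ 23;  209^131 ≡ 262;  209^262 ≡ 1.
Smallest exponent giving 1 is 262.

262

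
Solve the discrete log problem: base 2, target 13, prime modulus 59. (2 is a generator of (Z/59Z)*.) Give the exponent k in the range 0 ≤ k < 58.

Baby-step giant-step with m = ceil(sqrt(58)) = 8.
Baby table (2^j mod 59 for j=0..7):
  0:1  1:2  2:4  3:8  4:16  5:32  6:5  7:10
Giant step factor: 2^(-8) ≡ 3 (mod 59).
Scan 13·3^i mod 59 for i = 0, 1, …:
  i=0: 13   i=1: 39   i=2: 58   i=3: 56
  i=4: 50   i=5: 32
Match at i=5, j=5: k = 5·8 + 5 = 45.

45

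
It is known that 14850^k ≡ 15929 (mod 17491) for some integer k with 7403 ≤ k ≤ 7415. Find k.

7412

Compute 14850^7403 mod 17491 = 8449, then multiply by 14850 repeatedly:
  14850^7403=8449  14850^7404=4707  14850^7405=4914  14850^7406=448  14850^7407=6220
  14850^7408=14520  14850^7409=10443  14850^7410=3344  14850^7411=1451  14850^7412=15929
Found 15929 at exponent 7412.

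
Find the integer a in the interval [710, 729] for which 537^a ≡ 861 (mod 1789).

Compute 537^710 mod 1789 = 809, then multiply by 537 repeatedly:
  537^710=809  537^711=1495  537^712=1343  537^713=224  537^714=425
  537^715=1022  537^716=1380  537^717=414  537^718=482  537^719=1218
  537^720=1081  537^721=861
Found 861 at exponent 721.

721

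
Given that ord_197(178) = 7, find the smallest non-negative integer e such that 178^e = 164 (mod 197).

Successive powers of 178 modulo 197:
  178^0=1  178^1=178  178^2=164
So 178^2 ≡ 164 (mod 197), giving e = 2.

2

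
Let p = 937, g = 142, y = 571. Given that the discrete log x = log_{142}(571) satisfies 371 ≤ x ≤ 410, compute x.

384

Compute 142^371 mod 937 = 276, then multiply by 142 repeatedly:
  142^371=276  142^372=775  142^373=421  142^374=751  142^375=761
  142^376=307  142^377=492  142^378=526  142^379=669  142^380=361
  142^381=664  142^382=588  142^383=103  142^384=571
Found 571 at exponent 384.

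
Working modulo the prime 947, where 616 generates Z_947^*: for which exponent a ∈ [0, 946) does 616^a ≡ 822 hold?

Baby-step giant-step with m = ceil(sqrt(946)) = 31.
Baby table (616^j mod 947 for j=0..30):
  0:1  1:616  2:656  3:674  4:398  5:842  6:663  7:251
  8:255  9:825  10:608  11:463  12:161  13:688  14:499  15:556
  16:629  17:141  18:679  19:637  20:334  21:245  22:347  23:677
  24:352  25:916  26:791  27:498  28:887  29:920  30:414
Giant step factor: 616^(-31) ≡ 519 (mod 947).
Scan 822·519^i mod 947 for i = 0, 1, …:
  i=0: 822   i=1: 468   i=2: 460   i=3: 96
  i=4: 580   i=5: 821   i=6: 896   i=7: 47
  i=8: 718   i=9: 471   i=10: 123   i=11: 388
  i=12: 608
Match at i=12, j=10: a = 12·31 + 10 = 382.

382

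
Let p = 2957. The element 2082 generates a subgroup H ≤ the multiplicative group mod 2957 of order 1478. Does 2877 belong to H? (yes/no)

no

2877 ∈ ⟨2082⟩ iff 2877^1478 ≡ 1 (mod 2957), since |⟨2082⟩| = 1478.
2877^1478 mod 2957 = 2956.
Since 2956 ≠ 1, 2877 does not lie in the subgroup.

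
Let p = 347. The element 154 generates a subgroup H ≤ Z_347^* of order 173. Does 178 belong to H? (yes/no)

no

178 ∈ ⟨154⟩ iff 178^173 ≡ 1 (mod 347), since |⟨154⟩| = 173.
178^173 mod 347 = 346.
Since 346 ≠ 1, 178 does not lie in the subgroup.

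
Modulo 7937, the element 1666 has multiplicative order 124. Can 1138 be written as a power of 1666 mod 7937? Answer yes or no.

no

1138 ∈ ⟨1666⟩ iff 1138^124 ≡ 1 (mod 7937), since |⟨1666⟩| = 124.
1138^124 mod 7937 = 7096.
Since 7096 ≠ 1, 1138 does not lie in the subgroup.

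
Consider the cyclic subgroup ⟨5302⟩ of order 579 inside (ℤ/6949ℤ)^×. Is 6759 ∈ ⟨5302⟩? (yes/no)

yes

6759 ∈ ⟨5302⟩ iff 6759^579 ≡ 1 (mod 6949), since |⟨5302⟩| = 579.
6759^579 mod 6949 = 1.
Since 1 = 1, 6759 lies in the subgroup.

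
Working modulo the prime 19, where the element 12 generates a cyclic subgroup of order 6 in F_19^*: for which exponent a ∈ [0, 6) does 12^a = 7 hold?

4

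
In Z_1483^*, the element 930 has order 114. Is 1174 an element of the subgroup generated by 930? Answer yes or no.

no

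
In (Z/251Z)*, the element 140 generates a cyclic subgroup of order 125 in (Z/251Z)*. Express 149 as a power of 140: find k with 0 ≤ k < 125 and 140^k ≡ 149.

25

Successive powers of 140 modulo 251:
  140^0=1  140^1=140  140^2=22  140^3=68  140^4=233  140^5=241
  140^6=106  140^7=31  140^8=73  140^9=180  140^10=100  140^11=195
  140^12=192  140^13=23  140^14=208  140^15=4  140^16=58  140^17=88
  140^18=21  140^19=179  140^20=211  140^21=173  140^22=124  140^23=41
  140^24=218  140^25=149
So 140^25 ≡ 149 (mod 251), giving k = 25.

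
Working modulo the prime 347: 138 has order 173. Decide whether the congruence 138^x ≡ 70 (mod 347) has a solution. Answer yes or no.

70 ∈ ⟨138⟩ iff 70^173 ≡ 1 (mod 347), since |⟨138⟩| = 173.
70^173 mod 347 = 346.
Since 346 ≠ 1, 70 does not lie in the subgroup.

no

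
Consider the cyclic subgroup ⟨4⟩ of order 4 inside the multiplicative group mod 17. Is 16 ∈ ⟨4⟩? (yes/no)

yes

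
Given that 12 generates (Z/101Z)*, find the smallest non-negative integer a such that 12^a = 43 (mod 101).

2

Successive powers of 12 modulo 101:
  12^0=1  12^1=12  12^2=43
So 12^2 ≡ 43 (mod 101), giving a = 2.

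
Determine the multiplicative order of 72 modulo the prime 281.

The order of 72 must divide p − 1 = 280 = 2^3 · 5 · 7.
Divisors: 1, 2, 4, 5, 7, 8, 10, 14, 20, 28, 35, 40, 56, 70, 140, 280.
Check each in increasing order: 72^1 ≡ 72;  72^2 ≡ 126;  72^4 ≡ 140;  72^5 ≡ 245;  72^7 ≡ 241;  72^8 ≡ 211;  72^10 ≡ 172;  72^14 ≡ 195;  72^20 ≡ 79;  72^28 ≡ 90;  72^35 ≡ 53;  72^40 ≡ 59;  72^56 ≡ 232;  72^70 ≡ 280;  72^140 ≡ 1.
Smallest exponent giving 1 is 140.

140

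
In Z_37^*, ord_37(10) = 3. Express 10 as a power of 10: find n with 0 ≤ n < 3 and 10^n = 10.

1

Successive powers of 10 modulo 37:
  10^0=1  10^1=10
So 10^1 ≡ 10 (mod 37), giving n = 1.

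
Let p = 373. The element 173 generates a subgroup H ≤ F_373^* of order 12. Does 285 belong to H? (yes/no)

⟨173⟩ has order 12; its elements mod 373 are {1, 69, 88, 89, 104, 173, 200, 269, 284, 285, 304, 372}.
285 is in this set.

yes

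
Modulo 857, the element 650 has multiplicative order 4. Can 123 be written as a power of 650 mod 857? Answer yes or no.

123 ∈ ⟨650⟩ iff 123^4 ≡ 1 (mod 857), since |⟨650⟩| = 4.
123^4 mod 857 = 795.
Since 795 ≠ 1, 123 does not lie in the subgroup.

no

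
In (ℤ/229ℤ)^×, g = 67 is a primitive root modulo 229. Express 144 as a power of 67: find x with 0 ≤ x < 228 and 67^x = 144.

92

Baby-step giant-step with m = ceil(sqrt(228)) = 16.
Baby table (67^j mod 229 for j=0..15):
  0:1  1:67  2:138  3:86  4:37  5:189  6:68  7:205
  8:224  9:123  10:226  11:28  12:44  13:200  14:118  15:120
Giant step factor: 67^(-16) ≡ 55 (mod 229).
Scan 144·55^i mod 229 for i = 0, 1, …:
  i=0: 144   i=1: 134   i=2: 42   i=3: 20
  i=4: 184   i=5: 44
Match at i=5, j=12: x = 5·16 + 12 = 92.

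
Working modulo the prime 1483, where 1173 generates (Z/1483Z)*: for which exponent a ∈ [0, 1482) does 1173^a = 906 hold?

Baby-step giant-step with m = ceil(sqrt(1482)) = 39.
Baby table (1173^j mod 1483 for j=0..38):
  0:1  1:1173  2:1188  3:987  4:1011  5:986  6:1321  7:1281
  8:334  9:270  10:831  11:432  12:1033  13:98  14:763  15:750
  16:331  17:1200  18:233  19:437  20:966  21:106  22:1249  23:1356
  24:812  25:390  26:706  27:624  28:833  29:1295  30:443  31:589
  32:1302  33:1239  34:7  35:796  36:901  37:977  38:1145
Giant step factor: 1173^(-39) ≡ 662 (mod 1483).
Scan 906·662^i mod 1483 for i = 0, 1, …:
  i=0: 906   i=1: 640   i=2: 1025   i=3: 819
  i=4: 883   i=5: 244   i=6: 1364   i=7: 1304
  i=8: 142   i=9: 575     …   i=23: 600
  i=24: 1239
Match at i=24, j=33: a = 24·39 + 33 = 969.

969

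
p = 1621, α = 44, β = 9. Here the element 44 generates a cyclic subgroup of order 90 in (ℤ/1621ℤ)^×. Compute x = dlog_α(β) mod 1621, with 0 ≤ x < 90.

16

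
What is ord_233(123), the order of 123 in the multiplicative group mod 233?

The order of 123 must divide p − 1 = 232 = 2^3 · 29.
Divisors: 1, 2, 4, 8, 29, 58, 116, 232.
Check each in increasing order: 123^1 ≡ 123;  123^2 ≡ 217;  123^4 ≡ 23;  123^8 ≡ 63;  123^29 ≡ 89;  123^58 ≡ 232;  123^116 ≡ 1.
Smallest exponent giving 1 is 116.

116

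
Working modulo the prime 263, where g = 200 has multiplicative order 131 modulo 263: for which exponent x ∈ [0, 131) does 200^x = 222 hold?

14

Successive powers of 200 modulo 263:
  200^0=1  200^1=200  200^2=24  200^3=66  200^4=50  200^5=6
  200^6=148  200^7=144  200^8=133  200^9=37  200^10=36  200^11=99
  200^12=75  200^13=9  200^14=222
So 200^14 ≡ 222 (mod 263), giving x = 14.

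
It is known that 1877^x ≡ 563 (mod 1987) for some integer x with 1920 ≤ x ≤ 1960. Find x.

1940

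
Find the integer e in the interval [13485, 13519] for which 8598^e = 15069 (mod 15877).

13507

Compute 8598^13485 mod 15877 = 8002, then multiply by 8598 repeatedly:
  8598^13485=8002  8598^13486=6155  8598^13487=2649  8598^13488=8484  8598^13489=6494
  8598^13490=11880  8598^13491=7499  8598^13492=15782  8598^13493=8794  8598^13494=4538
  8598^13495=7935  8598^13496=1661  8598^13497=7855  8598^13498=12409  8598^13499=15019
  8598^13500=5721  8598^13501=2212  8598^13502=14007  8598^13503=5141  8598^13504=750
  8598^13505=2438  8598^13506=4284  8598^13507=15069
Found 15069 at exponent 13507.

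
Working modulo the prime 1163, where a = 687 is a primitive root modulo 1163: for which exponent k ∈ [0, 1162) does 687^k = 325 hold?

347

Baby-step giant-step with m = ceil(sqrt(1162)) = 35.
Baby table (687^j mod 1163 for j=0..34):
  0:1  1:687  2:954  3:629  4:650  5:1121  6:221  7:637
  8:331  9:612  10:601  11:22  12:1158  13:54  14:1045  15:344
  16:239  17:210  18:58  19:304  20:671  21:429  22:484  23:1053
  24:25  25:893  26:590  27:606  28:1131  29:113  30:873  31:806
  32:134  33:181  34:1069
Giant step factor: 687^(-35) ≡ 683 (mod 1163).
Scan 325·683^i mod 1163 for i = 0, 1, …:
  i=0: 325   i=1: 1005   i=2: 245   i=3: 1026
  i=4: 632   i=5: 183   i=6: 548   i=7: 961
  i=8: 431   i=9: 134
Match at i=9, j=32: k = 9·35 + 32 = 347.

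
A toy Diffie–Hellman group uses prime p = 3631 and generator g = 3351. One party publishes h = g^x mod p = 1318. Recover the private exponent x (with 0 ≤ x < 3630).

3582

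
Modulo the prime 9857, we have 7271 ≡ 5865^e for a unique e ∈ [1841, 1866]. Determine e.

1863

Compute 5865^1841 mod 9857 = 849, then multiply by 5865 repeatedly:
  5865^1841=849  5865^1842=1600  5865^1843=136  5865^1844=9080  5865^1845=6686
  5865^1846=2244  5865^1847=1965  5865^1848=1892  5865^1849=7455  5865^1850=7780
  5865^1851=1647  5865^1852=9652  5865^1853=229  5865^1854=2533  5865^1855=1546
  5865^1856=8707  5865^1857=7295  5865^1858=5795  5865^1859=739  5865^1860=7012
  5865^1861=1976  5865^1862=7265  5865^1863=7271
Found 7271 at exponent 1863.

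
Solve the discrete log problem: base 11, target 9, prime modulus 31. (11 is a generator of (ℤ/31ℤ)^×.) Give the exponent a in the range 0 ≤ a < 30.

4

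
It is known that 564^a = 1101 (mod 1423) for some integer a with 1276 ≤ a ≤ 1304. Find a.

1302

Compute 564^1276 mod 1423 = 801, then multiply by 564 repeatedly:
  564^1276=801  564^1277=673  564^1278=1054  564^1279=1065  564^1280=154
  564^1281=53  564^1282=9  564^1283=807  564^1284=1211  564^1285=1387
  564^1286=1041  564^1287=848  564^1288=144  564^1289=105  564^1290=877
  564^1291=847  564^1292=1003  564^1293=761  564^1294=881  564^1295=257
  564^1296=1225  564^1297=745  564^1298=395  564^1299=792  564^1300=1289
  564^1301=1266  564^1302=1101
Found 1101 at exponent 1302.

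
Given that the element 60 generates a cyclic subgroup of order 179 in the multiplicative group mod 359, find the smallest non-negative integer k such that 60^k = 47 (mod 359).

Successive powers of 60 modulo 359:
  60^0=1  60^1=60  60^2=10  60^3=241  60^4=100  60^5=256
  60^6=282  60^7=47
So 60^7 ≡ 47 (mod 359), giving k = 7.

7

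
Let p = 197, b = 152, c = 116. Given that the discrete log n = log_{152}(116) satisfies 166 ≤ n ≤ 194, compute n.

Compute 152^166 mod 197 = 157, then multiply by 152 repeatedly:
  152^166=157  152^167=27  152^168=164  152^169=106  152^170=155
  152^171=117  152^172=54  152^173=131  152^174=15  152^175=113
  152^176=37  152^177=108  152^178=65  152^179=30  152^180=29
  152^181=74  152^182=19  152^183=130  152^184=60  152^185=58
  152^186=148  152^187=38  152^188=63  152^189=120  152^190=116
Found 116 at exponent 190.

190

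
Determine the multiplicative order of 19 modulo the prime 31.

The order of 19 must divide p − 1 = 30 = 2 · 3 · 5.
Divisors: 1, 2, 3, 5, 6, 10, 15, 30.
Check each in increasing order: 19^1 ≡ 19;  19^2 ≡ 20;  19^3 ≡ 8;  19^5 ≡ 5;  19^6 ≡ 2;  19^10 ≡ 25;  19^15 ≡ 1.
Smallest exponent giving 1 is 15.

15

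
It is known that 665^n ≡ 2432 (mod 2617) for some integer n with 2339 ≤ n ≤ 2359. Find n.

Compute 665^2339 mod 2617 = 1694, then multiply by 665 repeatedly:
  665^2339=1694  665^2340=1200  665^2341=2432
Found 2432 at exponent 2341.

2341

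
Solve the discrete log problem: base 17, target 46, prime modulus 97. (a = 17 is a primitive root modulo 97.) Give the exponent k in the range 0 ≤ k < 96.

Baby-step giant-step with m = ceil(sqrt(96)) = 10.
Baby table (17^j mod 97 for j=0..9):
  0:1  1:17  2:95  3:63  4:4  5:68  6:89  7:58
  8:16  9:78
Giant step factor: 17^(-10) ≡ 3 (mod 97).
Scan 46·3^i mod 97 for i = 0, 1, …:
  i=0: 46   i=1: 41   i=2: 26   i=3: 78
Match at i=3, j=9: k = 3·10 + 9 = 39.

39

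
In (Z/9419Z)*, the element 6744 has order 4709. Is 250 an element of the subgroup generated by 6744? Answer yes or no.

250 ∈ ⟨6744⟩ iff 250^4709 ≡ 1 (mod 9419), since |⟨6744⟩| = 4709.
250^4709 mod 9419 = 9418.
Since 9418 ≠ 1, 250 does not lie in the subgroup.

no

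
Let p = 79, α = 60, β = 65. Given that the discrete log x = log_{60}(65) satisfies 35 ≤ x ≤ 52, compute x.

42

Compute 60^35 mod 79 = 30, then multiply by 60 repeatedly:
  60^35=30  60^36=62  60^37=7  60^38=25  60^39=78
  60^40=19  60^41=34  60^42=65
Found 65 at exponent 42.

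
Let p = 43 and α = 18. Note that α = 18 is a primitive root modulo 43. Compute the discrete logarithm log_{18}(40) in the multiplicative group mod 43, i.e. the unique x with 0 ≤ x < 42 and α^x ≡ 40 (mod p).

Successive powers of 18 modulo 43:
  18^0=1  18^1=18  18^2=23  18^3=27  18^4=13  18^5=19
  18^6=41  18^7=7  18^8=40
So 18^8 ≡ 40 (mod 43), giving x = 8.

8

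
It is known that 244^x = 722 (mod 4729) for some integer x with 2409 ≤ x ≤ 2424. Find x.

2422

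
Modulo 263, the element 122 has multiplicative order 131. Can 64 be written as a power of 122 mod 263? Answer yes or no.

64 ∈ ⟨122⟩ iff 64^131 ≡ 1 (mod 263), since |⟨122⟩| = 131.
64^131 mod 263 = 1.
Since 1 = 1, 64 lies in the subgroup.

yes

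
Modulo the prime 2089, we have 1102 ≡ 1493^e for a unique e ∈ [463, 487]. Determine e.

479

Compute 1493^463 mod 2089 = 730, then multiply by 1493 repeatedly:
  1493^463=730  1493^464=1521  1493^465=110  1493^466=1288  1493^467=1104
  1493^468=51  1493^469=939  1493^470=208  1493^471=1372  1493^472=1176
  1493^473=1008  1493^474=864  1493^475=1039  1493^476=1189  1493^477=1616
  1493^478=1982  1493^479=1102
Found 1102 at exponent 479.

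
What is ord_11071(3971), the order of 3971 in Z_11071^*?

11070

The order of 3971 must divide p − 1 = 11070 = 2 · 3^3 · 5 · 41.
Divisors: 1, 2, 3, 5, 6, 9, 10, 15, 18, 27, 30, 41, 45, 54, 82, 90, 123, 135, 205, 246, 270, 369, 410, 615, 738, 1107, 1230, 1845, 2214, 3690, 5535, 11070.
Check each in increasing order: 3971^1 ≡ 3971;  3971^2 ≡ 3737;  3971^3 ≡ 4487;  3971^5 ≡ 6425;  3971^6 ≡ 6091;  3971^9 ≡ 7089;  3971^10 ≡ 7937;  3971^15 ≡ 2199;  3971^18 ≡ 2652;  3971^27 ≡ 1470;  3971^30 ≡ 8645;  3971^41 ≡ 683;  3971^45 ≡ 1448;  3971^54 ≡ 2055;  3971^82 ≡ 1507;  3971^90 ≡ 4285;  3971^123 ≡ 10749;  3971^135 ≡ 4920;  3971^205 ≡ 1870;  3971^246 ≡ 4045;  3971^270 ≡ 5194;  3971^369 ≡ 3888;  3971^410 ≡ 9535;  3971^615 ≡ 6140;  3971^738 ≡ 4629;  3971^1107 ≡ 7177;  3971^1230 ≡ 2845;  3971^1845 ≡ 9333;  3971^2214 ≡ 7037;  3971^3690 ≡ 9332;  3971^5535 ≡ 11070;  3971^11070 ≡ 1.
Smallest exponent giving 1 is 11070.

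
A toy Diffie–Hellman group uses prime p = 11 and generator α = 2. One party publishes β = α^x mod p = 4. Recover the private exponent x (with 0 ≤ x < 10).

Successive powers of 2 modulo 11:
  2^0=1  2^1=2  2^2=4
So 2^2 ≡ 4 (mod 11), giving x = 2.

2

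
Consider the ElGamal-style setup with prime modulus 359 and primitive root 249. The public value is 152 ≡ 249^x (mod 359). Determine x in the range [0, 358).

261

Baby-step giant-step with m = ceil(sqrt(358)) = 19.
Baby table (249^j mod 359 for j=0..18):
  0:1  1:249  2:253  3:172  4:107  5:77  6:146  7:95
  8:320  9:341  10:185  11:113  12:135  13:228  14:50  15:244
  16:85  17:343  18:324
Giant step factor: 249^(-19) ≡ 29 (mod 359).
Scan 152·29^i mod 359 for i = 0, 1, …:
  i=0: 152   i=1: 100   i=2: 28   i=3: 94
  i=4: 213   i=5: 74   i=6: 351   i=7: 127
  i=8: 93   i=9: 184   i=10: 310   i=11: 15
  i=12: 76   i=13: 50
Match at i=13, j=14: x = 13·19 + 14 = 261.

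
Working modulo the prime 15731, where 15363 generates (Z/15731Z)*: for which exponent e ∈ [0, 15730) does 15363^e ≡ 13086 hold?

10893

Baby-step giant-step with m = ceil(sqrt(15730)) = 126.
Baby table (15363^j mod 15731 for j=0..125):
  0:1  1:15363  2:9576  3:15507  4:3777  5:10123  6:2983  7:3426
  8:13443  9:8241  10:3395  11:9120  12:10274  13:10339  14:2150  15:11081
  16:12252  17:6061  18:3354  19:8477  20:10933  21:3792  22:4603  23:5044
  24:66  25:7174  26:2776  27:947  28:13317  29:7416  30:8106  31:5882
  32:6302  33:9052  34:3836  35:4142  36:1651  37:5941  38:321  39:7720
  40:6351  41:6751  42:1130  43:8897  44:13683  45:14307  46:4909  47:2553
  48:4356  49:1554  50:10175  51:15309  52:13717  53:1795  54:142  55:10668
  56:6926  57:15385  58:1480  59:5945  60:14580  61:14562  62:5455  63:6128
  64:10160  65:5098  66:11656  67:5155  68:6411  69:402  70:9374  71:11188
  72:4338  73:8178  74:10848  75:3610  76:8655  77:8353  78:9372  79:11924
  80:917  81:8626  82:3294  83:14826  84:2689  85:1501  86:13948  87:11173
  88:9858  89:6117  90:14208  91:9879  92:14120  93:10801  94:5175  95:14782
  96:3150  97:4894  98:8073  99:2295  100:4914  101:713  102:5043  103:434
  104:13329  105:3000  106:12901  107:3194  108:4433  109:4680  110:8170  111:13792
  112:5657  113:10447  114:9599  115:7043  116:3791  117:4971  118:11199  119:290
  120:3397  121:8384  122:13695  123:9891  124:9704  125:15596
Giant step factor: 15363^(-126) ≡ 8128 (mod 15731).
Scan 13086·8128^i mod 15731 for i = 0, 1, …:
  i=0: 13086   i=1: 5717   i=2: 14133   i=3: 5262
  i=4: 12678   i=5: 8734   i=6: 11680   i=7: 14186
  i=8: 11309   i=9: 3319     …   i=85: 4703
  i=86: 15385
Match at i=86, j=57: e = 86·126 + 57 = 10893.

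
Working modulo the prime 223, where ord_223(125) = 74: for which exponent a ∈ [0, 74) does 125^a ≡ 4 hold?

8

Baby-step giant-step with m = ceil(sqrt(74)) = 9.
Baby table (125^j mod 223 for j=0..8):
  0:1  1:125  2:15  3:91  4:2  5:27  6:30  7:182
  8:4
Giant step factor: 125^(-9) ≡ 95 (mod 223).
Scan 4·95^i mod 223 for i = 0, 1, …:
  i=0: 4
Match at i=0, j=8: a = 0·9 + 8 = 8.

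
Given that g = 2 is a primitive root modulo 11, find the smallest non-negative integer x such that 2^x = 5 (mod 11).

4

Successive powers of 2 modulo 11:
  2^0=1  2^1=2  2^2=4  2^3=8  2^4=5
So 2^4 ≡ 5 (mod 11), giving x = 4.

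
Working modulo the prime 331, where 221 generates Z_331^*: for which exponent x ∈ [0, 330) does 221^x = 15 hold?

Baby-step giant-step with m = ceil(sqrt(330)) = 19.
Baby table (221^j mod 331 for j=0..18):
  0:1  1:221  2:184  3:282  4:94  5:252  6:84  7:28
  8:230  9:187  10:283  11:315  12:105  13:35  14:122  15:151
  16:271  17:311  18:214
Giant step factor: 221^(-19) ≡ 314 (mod 331).
Scan 15·314^i mod 331 for i = 0, 1, …:
  i=0: 15   i=1: 76   i=2: 32   i=3: 118
  i=4: 311
Match at i=4, j=17: x = 4·19 + 17 = 93.

93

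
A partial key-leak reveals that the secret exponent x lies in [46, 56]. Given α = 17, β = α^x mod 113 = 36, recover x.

Compute 17^46 mod 113 = 51, then multiply by 17 repeatedly:
  17^46=51  17^47=76  17^48=49  17^49=42  17^50=36
Found 36 at exponent 50.

50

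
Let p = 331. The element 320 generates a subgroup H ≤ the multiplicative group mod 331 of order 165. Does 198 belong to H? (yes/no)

198 ∈ ⟨320⟩ iff 198^165 ≡ 1 (mod 331), since |⟨320⟩| = 165.
198^165 mod 331 = 1.
Since 1 = 1, 198 lies in the subgroup.

yes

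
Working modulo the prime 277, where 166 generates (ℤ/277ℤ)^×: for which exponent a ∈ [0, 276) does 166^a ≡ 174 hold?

5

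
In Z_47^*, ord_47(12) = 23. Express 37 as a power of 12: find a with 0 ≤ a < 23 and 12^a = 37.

18

Successive powers of 12 modulo 47:
  12^0=1  12^1=12  12^2=3  12^3=36  12^4=9  12^5=14
  12^6=27  12^7=42  12^8=34  12^9=32  12^10=8  12^11=2
  12^12=24  12^13=6  12^14=25  12^15=18  12^16=28  12^17=7
  12^18=37
So 12^18 ≡ 37 (mod 47), giving a = 18.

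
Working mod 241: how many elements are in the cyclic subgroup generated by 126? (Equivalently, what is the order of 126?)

16

The order of 126 must divide p − 1 = 240 = 2^4 · 3 · 5.
Divisors: 1, 2, 3, 4, 5, 6, 8, 10, 12, 15, 16, 20, 24, 30, 40, 48, 60, 80, 120, 240.
Check each in increasing order: 126^1 ≡ 126;  126^2 ≡ 211;  126^3 ≡ 76;  126^4 ≡ 177;  126^5 ≡ 130;  126^6 ≡ 233;  126^8 ≡ 240;  126^10 ≡ 30;  126^12 ≡ 64;  126^15 ≡ 44;  126^16 ≡ 1.
Smallest exponent giving 1 is 16.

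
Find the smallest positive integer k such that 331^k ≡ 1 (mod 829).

The order of 331 must divide p − 1 = 828 = 2^2 · 3^2 · 23.
Divisors: 1, 2, 3, 4, 6, 9, 12, 18, 23, 36, 46, 69, 92, 138, 207, 276, 414, 828.
Check each in increasing order: 331^1 ≡ 331;  331^2 ≡ 133;  331^3 ≡ 86;  331^4 ≡ 280;  331^6 ≡ 764;  331^9 ≡ 213;  331^12 ≡ 80;  331^18 ≡ 603;  331^23 ≡ 663;  331^36 ≡ 507;  331^46 ≡ 199;  331^69 ≡ 126;  331^92 ≡ 638;  331^138 ≡ 125;  331^207 ≡ 828;  331^276 ≡ 703;  331^414 ≡ 1.
Smallest exponent giving 1 is 414.

414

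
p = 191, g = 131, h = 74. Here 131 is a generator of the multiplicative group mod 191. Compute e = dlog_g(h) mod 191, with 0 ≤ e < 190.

Baby-step giant-step with m = ceil(sqrt(190)) = 14.
Baby table (131^j mod 191 for j=0..13):
  0:1  1:131  2:162  3:21  4:77  5:155  6:59  7:89
  8:8  9:93  10:150  11:168  12:43  13:94
Giant step factor: 131^(-14) ≡ 104 (mod 191).
Scan 74·104^i mod 191 for i = 0, 1, …:
  i=0: 74   i=1: 56   i=2: 94
Match at i=2, j=13: e = 2·14 + 13 = 41.

41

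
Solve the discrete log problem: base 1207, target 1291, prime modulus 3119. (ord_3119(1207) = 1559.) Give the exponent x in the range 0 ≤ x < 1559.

Baby-step giant-step with m = ceil(sqrt(1559)) = 40.
Baby table (1207^j mod 3119 for j=0..39):
  0:1  1:1207  2:276  3:2518  4:1320  5:2550  6:2516  7:2025
  8:1998  9:599  10:2504  11:17  12:1805  13:1573  14:2259  15:607
  16:2803  17:2225  18:116  19:2776  20:826  21:2021  22:289  23:2614
  24:1789  25:975  26:962  27:866  28:397  29:1972  30:407  31:1566
  32:48  33:1794  34:772  35:2342  36:980  37:759  38:2246  39:511
Giant step factor: 1207^(-40) ≡ 1188 (mod 3119).
Scan 1291·1188^i mod 3119 for i = 0, 1, …:
  i=0: 1291   i=1: 2279   i=2: 160   i=3: 2940
  i=4: 2559   i=5: 2186   i=6: 1960   i=7: 1706
  i=8: 2497   i=9: 267     …   i=21: 1670
  i=22: 276
Match at i=22, j=2: x = 22·40 + 2 = 882.

882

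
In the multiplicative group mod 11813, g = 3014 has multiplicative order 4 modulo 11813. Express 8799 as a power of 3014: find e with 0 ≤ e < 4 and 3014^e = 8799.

Successive powers of 3014 modulo 11813:
  3014^0=1  3014^1=3014  3014^2=11812  3014^3=8799
So 3014^3 ≡ 8799 (mod 11813), giving e = 3.

3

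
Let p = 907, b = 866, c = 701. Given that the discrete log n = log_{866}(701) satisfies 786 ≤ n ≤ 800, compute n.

789

Compute 866^786 mod 907 = 476, then multiply by 866 repeatedly:
  866^786=476  866^787=438  866^788=182  866^789=701
Found 701 at exponent 789.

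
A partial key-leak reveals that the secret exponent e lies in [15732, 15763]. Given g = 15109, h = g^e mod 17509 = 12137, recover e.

15756

Compute 15109^15732 mod 17509 = 15653, then multiply by 15109 repeatedly:
  15109^15732=15653  15109^15733=7114  15109^15734=15184  15109^15735=12138  15109^15736=3776
  15109^15737=7262  15109^15738=10164  15109^15739=13946  15109^15740=6808  15109^15741=14206
  15109^15742=13132  15109^15743=16909  15109^15744=4262  15109^15745=13965  15109^15746=13735
  15109^15747=5447  15109^15748=6423  15109^15749=10229  15109^15750=15527  15109^15751=11861
  15109^15752=3234  15109^15753=12396  15109^15754=14900  15109^15755=10887  15109^15756=12137
Found 12137 at exponent 15756.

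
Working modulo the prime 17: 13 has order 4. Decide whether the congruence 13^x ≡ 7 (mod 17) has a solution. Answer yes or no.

no

⟨13⟩ has order 4; its elements mod 17 are {1, 4, 13, 16}.
7 is not in this set.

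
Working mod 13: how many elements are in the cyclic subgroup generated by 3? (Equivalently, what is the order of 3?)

3

The order of 3 must divide p − 1 = 12 = 2^2 · 3.
Divisors: 1, 2, 3, 4, 6, 12.
Check each in increasing order: 3^1 ≡ 3;  3^2 ≡ 9;  3^3 ≡ 1.
Smallest exponent giving 1 is 3.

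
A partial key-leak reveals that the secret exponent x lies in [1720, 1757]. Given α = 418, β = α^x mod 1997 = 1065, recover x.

Compute 418^1720 mod 1997 = 976, then multiply by 418 repeatedly:
  418^1720=976  418^1721=580  418^1722=803  418^1723=158  418^1724=143
  418^1725=1861  418^1726=1065
Found 1065 at exponent 1726.

1726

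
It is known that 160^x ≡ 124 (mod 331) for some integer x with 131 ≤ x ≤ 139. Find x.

Compute 160^131 mod 331 = 158, then multiply by 160 repeatedly:
  160^131=158  160^132=124
Found 124 at exponent 132.

132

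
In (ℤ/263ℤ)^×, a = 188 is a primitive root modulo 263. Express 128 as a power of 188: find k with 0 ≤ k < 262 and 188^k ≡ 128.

212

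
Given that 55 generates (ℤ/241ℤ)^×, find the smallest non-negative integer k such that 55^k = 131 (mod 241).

131

Baby-step giant-step with m = ceil(sqrt(240)) = 16.
Baby table (55^j mod 241 for j=0..15):
  0:1  1:55  2:133  3:85  4:96  5:219  6:236  7:207
  8:58  9:57  10:2  11:110  12:25  13:170  14:192  15:197
Giant step factor: 55^(-16) ≡ 24 (mod 241).
Scan 131·24^i mod 241 for i = 0, 1, …:
  i=0: 131   i=1: 11   i=2: 23   i=3: 70
  i=4: 234   i=5: 73   i=6: 65   i=7: 114
  i=8: 85
Match at i=8, j=3: k = 8·16 + 3 = 131.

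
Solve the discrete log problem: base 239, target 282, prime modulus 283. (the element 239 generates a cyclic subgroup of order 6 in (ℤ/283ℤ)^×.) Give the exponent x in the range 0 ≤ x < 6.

3

Successive powers of 239 modulo 283:
  239^0=1  239^1=239  239^2=238  239^3=282
So 239^3 ≡ 282 (mod 283), giving x = 3.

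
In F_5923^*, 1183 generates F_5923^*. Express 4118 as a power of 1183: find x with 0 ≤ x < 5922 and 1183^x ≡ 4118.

1226

Baby-step giant-step with m = ceil(sqrt(5922)) = 77.
Baby table (1183^j mod 5923 for j=0..76):
  0:1  1:1183  2:1661  3:4450  4:4726  5:5469  6:1911  7:4050
  8:5366  9:4445  10:4734  11:3087  12:3353  13:4112  14:1713  15:813
  16:2253  17:5872  18:4820  19:4134  20:4047  21:1817  22:5385  23:3230
  24:755  25:4715  26:4302  27:1409  28:2484  29:764  30:3516  31:1482
  32:5921  33:3557  34:2601  35:2946  36:2394  37:908  38:2101  39:3746
  40:1114  41:2956  42:2378  43:5672  44:5140  45:3622  46:2497  47:4297
  48:1417  49:102  50:2206  51:3578  52:3752  53:2289  54:1076  55:5386
  56:4413  57:2416  58:3242  59:3105  60:955  61:4395  62:4814  63:2959
  64:4  65:4732  66:721  67:31  68:1135  69:4107  70:1721  71:4354
  72:3695  73:11  74:1167  75:502  76:1566
Giant step factor: 1183^(-77) ≡ 964 (mod 5923).
Scan 4118·964^i mod 5923 for i = 0, 1, …:
  i=0: 4118   i=1: 1342   i=2: 2474   i=3: 3890
  i=4: 701   i=5: 542   i=6: 1264   i=7: 4281
  i=8: 4476   i=9: 2920     …   i=14: 5522
  i=15: 4354
Match at i=15, j=71: x = 15·77 + 71 = 1226.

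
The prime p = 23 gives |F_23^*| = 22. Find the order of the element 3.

The order of 3 must divide p − 1 = 22 = 2 · 11.
Divisors: 1, 2, 11, 22.
Check each in increasing order: 3^1 ≡ 3;  3^2 ≡ 9;  3^11 ≡ 1.
Smallest exponent giving 1 is 11.

11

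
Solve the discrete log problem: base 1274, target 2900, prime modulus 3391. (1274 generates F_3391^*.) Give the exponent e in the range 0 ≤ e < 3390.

929

Baby-step giant-step with m = ceil(sqrt(3390)) = 59.
Baby table (1274^j mod 3391 for j=0..58):
  0:1  1:1274  2:2178  3:934  4:3066  5:3043  6:869  7:1640
  8:504  9:1197  10:2419  11:2778  12:2359  13:940  14:537  15:2547
  16:3082  17:3081  18:1807  19:3020  20:2086  21:2411  22:2759  23:1890
  24:250  25:3137  26:1940  27:2912  28:134  29:1166  30:226  31:3080
  32:533  33:842  34:1152  35:2736  36:3107  37:1021  38:2001  39:2633
  40:743  41:493  42:747  43:2198  44:2677  45:2543  46:1377  47:1151
  48:1462  49:929  50:87  51:2326  52:2981  53:3265  54:2244  55:243
  56:1001  57:258  58:3156
Giant step factor: 1274^(-59) ≡ 1806 (mod 3391).
Scan 2900·1806^i mod 3391 for i = 0, 1, …:
  i=0: 2900   i=1: 1696   i=2: 903   i=3: 3138
  i=4: 867   i=5: 2551   i=6: 2128   i=7: 1165
  i=8: 1570   i=9: 544     …   i=14: 2602
  i=15: 2677
Match at i=15, j=44: e = 15·59 + 44 = 929.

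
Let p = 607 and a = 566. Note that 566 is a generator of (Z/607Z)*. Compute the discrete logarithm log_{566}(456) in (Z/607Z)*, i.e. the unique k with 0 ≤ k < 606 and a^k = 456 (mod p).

Baby-step giant-step with m = ceil(sqrt(606)) = 25.
Baby table (566^j mod 607 for j=0..24):
  0:1  1:566  2:467  3:277  4:176  5:68  6:247  7:192
  8:19  9:435  10:375  11:407  12:309  13:78  14:444  15:6
  16:361  17:374  18:448  19:449  20:408  21:268  22:545  23:114
  24:182
Giant step factor: 566^(-25) ≡ 474 (mod 607).
Scan 456·474^i mod 607 for i = 0, 1, …:
  i=0: 456   i=1: 52   i=2: 368   i=3: 223
  i=4: 84   i=5: 361
Match at i=5, j=16: k = 5·25 + 16 = 141.

141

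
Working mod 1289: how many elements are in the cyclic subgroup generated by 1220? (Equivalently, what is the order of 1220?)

184

The order of 1220 must divide p − 1 = 1288 = 2^3 · 7 · 23.
Divisors: 1, 2, 4, 7, 8, 14, 23, 28, 46, 56, 92, 161, 184, 322, 644, 1288.
Check each in increasing order: 1220^1 ≡ 1220;  1220^2 ≡ 894;  1220^4 ≡ 56;  1220^7 ≡ 104;  1220^8 ≡ 558;  1220^14 ≡ 504;  1220^23 ≡ 887;  1220^28 ≡ 83;  1220^46 ≡ 479;  1220^56 ≡ 444;  1220^92 ≡ 1288;  1220^161 ≡ 497;  1220^184 ≡ 1.
Smallest exponent giving 1 is 184.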